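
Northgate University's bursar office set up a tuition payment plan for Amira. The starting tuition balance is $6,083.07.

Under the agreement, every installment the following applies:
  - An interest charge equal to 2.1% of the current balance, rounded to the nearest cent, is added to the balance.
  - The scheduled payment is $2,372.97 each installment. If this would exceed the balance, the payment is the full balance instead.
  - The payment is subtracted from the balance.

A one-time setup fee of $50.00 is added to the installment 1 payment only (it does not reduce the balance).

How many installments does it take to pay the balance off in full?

Installment 1: $6,083.07 +$127.74 interest = $6,210.81; pay $2,372.97 (+ $50.00 fee) → $3,837.84
Installment 2: $3,837.84 +$80.59 interest = $3,918.43; pay $2,372.97 → $1,545.46
Installment 3: $1,545.46 +$32.45 interest = $1,577.91; pay $1,577.91 → $0.00
Balance reaches $0.00 in installment 3.

3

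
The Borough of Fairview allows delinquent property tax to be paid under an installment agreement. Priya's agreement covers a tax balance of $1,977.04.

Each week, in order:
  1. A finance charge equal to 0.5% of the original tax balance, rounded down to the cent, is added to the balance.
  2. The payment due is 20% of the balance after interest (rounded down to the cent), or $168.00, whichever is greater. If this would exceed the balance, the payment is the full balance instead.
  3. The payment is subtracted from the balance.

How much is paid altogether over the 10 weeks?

$2,075.84

Week 1: opening $1,977.04; interest $9.88 → $1,986.92; payment $397.38; balance $1,589.54
Week 2: opening $1,589.54; interest $9.88 → $1,599.42; payment $319.88; balance $1,279.54
Week 3: opening $1,279.54; interest $9.88 → $1,289.42; payment $257.88; balance $1,031.54
Week 4: opening $1,031.54; interest $9.88 → $1,041.42; payment $208.28; balance $833.14
Week 5: opening $833.14; interest $9.88 → $843.02; payment $168.60; balance $674.42
Week 6: opening $674.42; interest $9.88 → $684.30; payment $168.00; balance $516.30
Week 7: opening $516.30; interest $9.88 → $526.18; payment $168.00; balance $358.18
Week 8: opening $358.18; interest $9.88 → $368.06; payment $168.00; balance $200.06
Week 9: opening $200.06; interest $9.88 → $209.94; payment $168.00; balance $41.94
Week 10: opening $41.94; interest $9.88 → $51.82; payment $51.82; balance $0.00
Total paid: $2,075.84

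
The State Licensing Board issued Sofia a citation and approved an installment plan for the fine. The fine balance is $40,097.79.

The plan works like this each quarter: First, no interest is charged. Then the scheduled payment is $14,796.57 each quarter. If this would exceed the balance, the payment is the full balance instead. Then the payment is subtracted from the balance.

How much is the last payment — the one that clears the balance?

$10,504.65

Quarter 1: $40,097.79 − $14,796.57 → $25,301.22
Quarter 2: $25,301.22 − $14,796.57 → $10,504.65
Quarter 3: $10,504.65 − $10,504.65 → $0.00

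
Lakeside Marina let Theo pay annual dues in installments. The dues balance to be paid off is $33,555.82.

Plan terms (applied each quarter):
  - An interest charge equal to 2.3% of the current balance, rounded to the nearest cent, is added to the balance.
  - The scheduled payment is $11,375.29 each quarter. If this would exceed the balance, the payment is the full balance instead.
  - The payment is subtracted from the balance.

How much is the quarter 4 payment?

$1,031.22

Quarter 1: opening $33,555.82; interest $771.78 → $34,327.60; payment $11,375.29; balance $22,952.31
Quarter 2: opening $22,952.31; interest $527.90 → $23,480.21; payment $11,375.29; balance $12,104.92
Quarter 3: opening $12,104.92; interest $278.41 → $12,383.33; payment $11,375.29; balance $1,008.04
Quarter 4: opening $1,008.04; interest $23.18 → $1,031.22; payment $1,031.22; balance $0.00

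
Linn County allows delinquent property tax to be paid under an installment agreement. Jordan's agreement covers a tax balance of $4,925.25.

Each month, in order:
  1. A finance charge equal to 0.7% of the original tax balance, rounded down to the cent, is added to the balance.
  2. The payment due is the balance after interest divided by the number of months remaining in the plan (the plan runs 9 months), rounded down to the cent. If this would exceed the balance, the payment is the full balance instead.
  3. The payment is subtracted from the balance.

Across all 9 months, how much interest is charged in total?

# | Opening | Interest | Payment | End bal
1 | $4,925.25 | $34.47 | $551.08 | $4,408.64
2 | $4,408.64 | $34.47 | $555.38 | $3,887.73
3 | $3,887.73 | $34.47 | $560.31 | $3,361.89
4 | $3,361.89 | $34.47 | $566.06 | $2,830.30
5 | $2,830.30 | $34.47 | $572.95 | $2,291.82
6 | $2,291.82 | $34.47 | $581.57 | $1,744.72
7 | $1,744.72 | $34.47 | $593.06 | $1,186.13
8 | $1,186.13 | $34.47 | $610.30 | $610.30
9 | $610.30 | $34.47 | $644.77 | $0.00
Total interest: $34.47 + $34.47 + $34.47 + $34.47 + $34.47 + $34.47 + $34.47 + $34.47 + $34.47 = $310.23

$310.23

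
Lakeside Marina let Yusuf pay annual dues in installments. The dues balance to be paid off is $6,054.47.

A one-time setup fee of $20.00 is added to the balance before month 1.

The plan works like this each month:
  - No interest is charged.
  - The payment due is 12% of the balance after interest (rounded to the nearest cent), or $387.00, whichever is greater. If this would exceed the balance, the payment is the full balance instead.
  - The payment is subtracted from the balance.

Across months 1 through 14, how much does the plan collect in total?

$6,074.47

# | Opening | Payment | End bal
1 | $6,074.47 | $728.94 | $5,345.53
2 | $5,345.53 | $641.46 | $4,704.07
3 | $4,704.07 | $564.49 | $4,139.58
4 | $4,139.58 | $496.75 | $3,642.83
5 | $3,642.83 | $437.14 | $3,205.69
6 | $3,205.69 | $387.00 | $2,818.69
7 | $2,818.69 | $387.00 | $2,431.69
8 | $2,431.69 | $387.00 | $2,044.69
9 | $2,044.69 | $387.00 | $1,657.69
10 | $1,657.69 | $387.00 | $1,270.69
11 | $1,270.69 | $387.00 | $883.69
12 | $883.69 | $387.00 | $496.69
13 | $496.69 | $387.00 | $109.69
14 | $109.69 | $109.69 | $0.00
Total paid: $6,074.47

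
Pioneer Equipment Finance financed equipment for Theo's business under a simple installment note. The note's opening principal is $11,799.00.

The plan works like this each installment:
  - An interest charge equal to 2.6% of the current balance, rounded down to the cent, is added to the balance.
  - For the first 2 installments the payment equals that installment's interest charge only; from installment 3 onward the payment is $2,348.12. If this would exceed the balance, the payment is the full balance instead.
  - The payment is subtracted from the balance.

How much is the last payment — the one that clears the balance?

$1,074.74

Installment 1: opening $11,799.00; interest $306.77 → $12,105.77; payment $306.77; balance $11,799.00
Installment 2: opening $11,799.00; interest $306.77 → $12,105.77; payment $306.77; balance $11,799.00
Installment 3: opening $11,799.00; interest $306.77 → $12,105.77; payment $2,348.12; balance $9,757.65
Installment 4: opening $9,757.65; interest $253.69 → $10,011.34; payment $2,348.12; balance $7,663.22
Installment 5: opening $7,663.22; interest $199.24 → $7,862.46; payment $2,348.12; balance $5,514.34
Installment 6: opening $5,514.34; interest $143.37 → $5,657.71; payment $2,348.12; balance $3,309.59
Installment 7: opening $3,309.59; interest $86.04 → $3,395.63; payment $2,348.12; balance $1,047.51
Installment 8: opening $1,047.51; interest $27.23 → $1,074.74; payment $1,074.74; balance $0.00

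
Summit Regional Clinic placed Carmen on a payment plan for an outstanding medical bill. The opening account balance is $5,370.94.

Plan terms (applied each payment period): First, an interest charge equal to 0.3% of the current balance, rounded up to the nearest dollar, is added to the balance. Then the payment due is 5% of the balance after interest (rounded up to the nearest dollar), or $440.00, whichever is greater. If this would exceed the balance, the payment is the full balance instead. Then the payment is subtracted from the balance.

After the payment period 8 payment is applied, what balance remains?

$1,948.94

Payment period 1: $5,370.94 +$17.00 interest = $5,387.94; pay $440.00 → $4,947.94
Payment period 2: $4,947.94 +$15.00 interest = $4,962.94; pay $440.00 → $4,522.94
Payment period 3: $4,522.94 +$14.00 interest = $4,536.94; pay $440.00 → $4,096.94
Payment period 4: $4,096.94 +$13.00 interest = $4,109.94; pay $440.00 → $3,669.94
Payment period 5: $3,669.94 +$12.00 interest = $3,681.94; pay $440.00 → $3,241.94
Payment period 6: $3,241.94 +$10.00 interest = $3,251.94; pay $440.00 → $2,811.94
Payment period 7: $2,811.94 +$9.00 interest = $2,820.94; pay $440.00 → $2,380.94
Payment period 8: $2,380.94 +$8.00 interest = $2,388.94; pay $440.00 → $1,948.94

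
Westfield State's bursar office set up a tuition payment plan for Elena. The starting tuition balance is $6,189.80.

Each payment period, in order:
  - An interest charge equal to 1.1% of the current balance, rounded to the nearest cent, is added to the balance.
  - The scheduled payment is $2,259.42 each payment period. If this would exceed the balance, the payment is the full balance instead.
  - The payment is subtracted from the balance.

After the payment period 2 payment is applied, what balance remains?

# | Opening | Interest | Payment | End bal
1 | $6,189.80 | $68.09 | $2,259.42 | $3,998.47
2 | $3,998.47 | $43.98 | $2,259.42 | $1,783.03

$1,783.03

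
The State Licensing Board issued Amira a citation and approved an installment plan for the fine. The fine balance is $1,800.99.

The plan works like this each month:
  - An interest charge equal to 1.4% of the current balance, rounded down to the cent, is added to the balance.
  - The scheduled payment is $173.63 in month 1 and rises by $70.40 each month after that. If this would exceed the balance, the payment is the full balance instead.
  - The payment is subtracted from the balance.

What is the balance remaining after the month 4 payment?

Month 1: $1,800.99 +$25.21 interest = $1,826.20; pay $173.63 → $1,652.57
Month 2: $1,652.57 +$23.13 interest = $1,675.70; pay $244.03 → $1,431.67
Month 3: $1,431.67 +$20.04 interest = $1,451.71; pay $314.43 → $1,137.28
Month 4: $1,137.28 +$15.92 interest = $1,153.20; pay $384.83 → $768.37

$768.37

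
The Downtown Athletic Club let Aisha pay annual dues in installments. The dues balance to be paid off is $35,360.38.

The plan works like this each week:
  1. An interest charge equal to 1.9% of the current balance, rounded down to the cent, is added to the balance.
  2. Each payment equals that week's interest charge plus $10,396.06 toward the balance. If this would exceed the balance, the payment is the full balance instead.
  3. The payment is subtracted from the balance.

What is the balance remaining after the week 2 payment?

$14,568.26

Week 1: $35,360.38 +$671.84 interest = $36,032.22; pay $11,067.90 → $24,964.32
Week 2: $24,964.32 +$474.32 interest = $25,438.64; pay $10,870.38 → $14,568.26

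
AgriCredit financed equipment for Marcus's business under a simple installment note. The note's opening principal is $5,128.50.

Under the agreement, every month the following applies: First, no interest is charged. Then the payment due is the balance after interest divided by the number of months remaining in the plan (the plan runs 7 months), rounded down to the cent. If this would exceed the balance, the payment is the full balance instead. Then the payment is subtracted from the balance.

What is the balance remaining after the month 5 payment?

$1,465.30

Month 1: opening $5,128.50; payment $732.64; balance $4,395.86
Month 2: opening $4,395.86; payment $732.64; balance $3,663.22
Month 3: opening $3,663.22; payment $732.64; balance $2,930.58
Month 4: opening $2,930.58; payment $732.64; balance $2,197.94
Month 5: opening $2,197.94; payment $732.64; balance $1,465.30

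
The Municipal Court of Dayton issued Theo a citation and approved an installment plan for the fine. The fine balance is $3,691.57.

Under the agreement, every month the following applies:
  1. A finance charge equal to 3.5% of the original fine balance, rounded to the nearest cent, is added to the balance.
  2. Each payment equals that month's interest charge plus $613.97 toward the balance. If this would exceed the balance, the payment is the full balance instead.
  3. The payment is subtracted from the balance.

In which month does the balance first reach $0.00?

Month 1: opening $3,691.57; interest $129.20 → $3,820.77; payment $743.17; balance $3,077.60
Month 2: opening $3,077.60; interest $129.20 → $3,206.80; payment $743.17; balance $2,463.63
Month 3: opening $2,463.63; interest $129.20 → $2,592.83; payment $743.17; balance $1,849.66
Month 4: opening $1,849.66; interest $129.20 → $1,978.86; payment $743.17; balance $1,235.69
Month 5: opening $1,235.69; interest $129.20 → $1,364.89; payment $743.17; balance $621.72
Month 6: opening $621.72; interest $129.20 → $750.92; payment $743.17; balance $7.75
Month 7: opening $7.75; interest $129.20 → $136.95; payment $136.95; balance $0.00
Balance reaches $0.00 in month 7.

7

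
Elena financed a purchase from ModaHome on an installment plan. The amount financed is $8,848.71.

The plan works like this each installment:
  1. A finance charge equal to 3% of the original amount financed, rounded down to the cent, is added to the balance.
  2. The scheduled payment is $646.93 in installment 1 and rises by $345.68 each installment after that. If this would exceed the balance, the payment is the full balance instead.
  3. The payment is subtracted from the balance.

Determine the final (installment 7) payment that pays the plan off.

$1,640.15

Installment 1: $8,848.71 +$265.46 interest = $9,114.17; pay $646.93 → $8,467.24
Installment 2: $8,467.24 +$265.46 interest = $8,732.70; pay $992.61 → $7,740.09
Installment 3: $7,740.09 +$265.46 interest = $8,005.55; pay $1,338.29 → $6,667.26
Installment 4: $6,667.26 +$265.46 interest = $6,932.72; pay $1,683.97 → $5,248.75
Installment 5: $5,248.75 +$265.46 interest = $5,514.21; pay $2,029.65 → $3,484.56
Installment 6: $3,484.56 +$265.46 interest = $3,750.02; pay $2,375.33 → $1,374.69
Installment 7: $1,374.69 +$265.46 interest = $1,640.15; pay $1,640.15 → $0.00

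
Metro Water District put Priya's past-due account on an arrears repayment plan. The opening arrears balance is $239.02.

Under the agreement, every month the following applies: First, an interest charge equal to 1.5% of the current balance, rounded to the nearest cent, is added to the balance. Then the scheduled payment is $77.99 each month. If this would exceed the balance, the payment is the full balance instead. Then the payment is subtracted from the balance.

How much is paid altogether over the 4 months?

# | Opening | Interest | Payment | End bal
1 | $239.02 | $3.59 | $77.99 | $164.62
2 | $164.62 | $2.47 | $77.99 | $89.10
3 | $89.10 | $1.34 | $77.99 | $12.45
4 | $12.45 | $0.19 | $12.64 | $0.00
Total paid: $246.61

$246.61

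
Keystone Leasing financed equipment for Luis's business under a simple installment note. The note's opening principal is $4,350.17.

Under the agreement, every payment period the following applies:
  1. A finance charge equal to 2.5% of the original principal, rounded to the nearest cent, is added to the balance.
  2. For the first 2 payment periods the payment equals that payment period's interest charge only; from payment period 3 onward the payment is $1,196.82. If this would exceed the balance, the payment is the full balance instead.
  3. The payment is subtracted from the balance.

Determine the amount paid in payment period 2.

Payment period 1: opening $4,350.17; interest $108.75 → $4,458.92; payment $108.75; balance $4,350.17
Payment period 2: opening $4,350.17; interest $108.75 → $4,458.92; payment $108.75; balance $4,350.17

$108.75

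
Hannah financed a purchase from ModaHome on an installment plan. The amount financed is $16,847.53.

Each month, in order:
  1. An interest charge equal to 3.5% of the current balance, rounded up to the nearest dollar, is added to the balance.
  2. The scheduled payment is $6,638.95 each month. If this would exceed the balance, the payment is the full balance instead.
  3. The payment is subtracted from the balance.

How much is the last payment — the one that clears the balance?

Month 1: $16,847.53 +$590.00 interest = $17,437.53; pay $6,638.95 → $10,798.58
Month 2: $10,798.58 +$378.00 interest = $11,176.58; pay $6,638.95 → $4,537.63
Month 3: $4,537.63 +$159.00 interest = $4,696.63; pay $4,696.63 → $0.00

$4,696.63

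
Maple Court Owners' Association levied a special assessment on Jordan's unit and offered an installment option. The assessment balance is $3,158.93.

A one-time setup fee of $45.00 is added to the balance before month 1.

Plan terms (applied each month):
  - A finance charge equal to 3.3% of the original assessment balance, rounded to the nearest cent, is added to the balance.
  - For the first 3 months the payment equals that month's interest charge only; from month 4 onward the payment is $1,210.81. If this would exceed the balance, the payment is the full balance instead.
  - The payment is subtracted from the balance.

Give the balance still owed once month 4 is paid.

$2,097.36

Month 1: opening $3,203.93; interest $104.24 → $3,308.17; payment $104.24; balance $3,203.93
Month 2: opening $3,203.93; interest $104.24 → $3,308.17; payment $104.24; balance $3,203.93
Month 3: opening $3,203.93; interest $104.24 → $3,308.17; payment $104.24; balance $3,203.93
Month 4: opening $3,203.93; interest $104.24 → $3,308.17; payment $1,210.81; balance $2,097.36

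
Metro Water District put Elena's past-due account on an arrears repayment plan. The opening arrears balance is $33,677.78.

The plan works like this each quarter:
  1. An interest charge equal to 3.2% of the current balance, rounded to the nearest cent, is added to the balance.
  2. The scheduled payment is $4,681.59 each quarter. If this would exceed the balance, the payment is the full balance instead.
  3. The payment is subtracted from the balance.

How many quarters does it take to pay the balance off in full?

Quarter 1: opening $33,677.78; interest $1,077.69 → $34,755.47; payment $4,681.59; balance $30,073.88
Quarter 2: opening $30,073.88; interest $962.36 → $31,036.24; payment $4,681.59; balance $26,354.65
Quarter 3: opening $26,354.65; interest $843.35 → $27,198.00; payment $4,681.59; balance $22,516.41
Quarter 4: opening $22,516.41; interest $720.53 → $23,236.94; payment $4,681.59; balance $18,555.35
Quarter 5: opening $18,555.35; interest $593.77 → $19,149.12; payment $4,681.59; balance $14,467.53
Quarter 6: opening $14,467.53; interest $462.96 → $14,930.49; payment $4,681.59; balance $10,248.90
Quarter 7: opening $10,248.90; interest $327.96 → $10,576.86; payment $4,681.59; balance $5,895.27
Quarter 8: opening $5,895.27; interest $188.65 → $6,083.92; payment $4,681.59; balance $1,402.33
Quarter 9: opening $1,402.33; interest $44.87 → $1,447.20; payment $1,447.20; balance $0.00
Balance reaches $0.00 in quarter 9.

9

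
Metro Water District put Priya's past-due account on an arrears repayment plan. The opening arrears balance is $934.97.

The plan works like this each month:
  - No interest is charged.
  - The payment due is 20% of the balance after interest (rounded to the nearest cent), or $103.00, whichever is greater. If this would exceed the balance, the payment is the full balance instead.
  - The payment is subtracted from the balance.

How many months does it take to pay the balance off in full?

Month 1: $934.97 − $186.99 → $747.98
Month 2: $747.98 − $149.60 → $598.38
Month 3: $598.38 − $119.68 → $478.70
Month 4: $478.70 − $103.00 → $375.70
Month 5: $375.70 − $103.00 → $272.70
Month 6: $272.70 − $103.00 → $169.70
Month 7: $169.70 − $103.00 → $66.70
Month 8: $66.70 − $66.70 → $0.00
Balance reaches $0.00 in month 8.

8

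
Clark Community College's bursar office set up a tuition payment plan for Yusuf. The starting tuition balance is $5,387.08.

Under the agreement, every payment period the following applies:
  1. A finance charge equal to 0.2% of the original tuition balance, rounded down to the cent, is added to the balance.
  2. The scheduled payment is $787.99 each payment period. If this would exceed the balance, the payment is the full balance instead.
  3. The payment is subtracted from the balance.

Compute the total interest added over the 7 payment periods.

Payment period 1: opening $5,387.08; interest $10.77 → $5,397.85; payment $787.99; balance $4,609.86
Payment period 2: opening $4,609.86; interest $10.77 → $4,620.63; payment $787.99; balance $3,832.64
Payment period 3: opening $3,832.64; interest $10.77 → $3,843.41; payment $787.99; balance $3,055.42
Payment period 4: opening $3,055.42; interest $10.77 → $3,066.19; payment $787.99; balance $2,278.20
Payment period 5: opening $2,278.20; interest $10.77 → $2,288.97; payment $787.99; balance $1,500.98
Payment period 6: opening $1,500.98; interest $10.77 → $1,511.75; payment $787.99; balance $723.76
Payment period 7: opening $723.76; interest $10.77 → $734.53; payment $734.53; balance $0.00
Total interest: $10.77 + $10.77 + $10.77 + $10.77 + $10.77 + $10.77 + $10.77 = $75.39

$75.39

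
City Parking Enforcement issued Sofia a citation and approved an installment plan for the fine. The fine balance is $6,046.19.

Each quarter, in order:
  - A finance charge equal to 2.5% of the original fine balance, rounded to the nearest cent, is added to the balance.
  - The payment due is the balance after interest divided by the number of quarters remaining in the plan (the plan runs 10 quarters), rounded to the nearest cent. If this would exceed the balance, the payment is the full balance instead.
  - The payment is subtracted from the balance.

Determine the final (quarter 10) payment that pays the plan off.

$1,047.33

Quarter 1: opening $6,046.19; interest $151.15 → $6,197.34; payment $619.73; balance $5,577.61
Quarter 2: opening $5,577.61; interest $151.15 → $5,728.76; payment $636.53; balance $5,092.23
Quarter 3: opening $5,092.23; interest $151.15 → $5,243.38; payment $655.42; balance $4,587.96
Quarter 4: opening $4,587.96; interest $151.15 → $4,739.11; payment $677.02; balance $4,062.09
Quarter 5: opening $4,062.09; interest $151.15 → $4,213.24; payment $702.21; balance $3,511.03
Quarter 6: opening $3,511.03; interest $151.15 → $3,662.18; payment $732.44; balance $2,929.74
Quarter 7: opening $2,929.74; interest $151.15 → $3,080.89; payment $770.22; balance $2,310.67
Quarter 8: opening $2,310.67; interest $151.15 → $2,461.82; payment $820.61; balance $1,641.21
Quarter 9: opening $1,641.21; interest $151.15 → $1,792.36; payment $896.18; balance $896.18
Quarter 10: opening $896.18; interest $151.15 → $1,047.33; payment $1,047.33; balance $0.00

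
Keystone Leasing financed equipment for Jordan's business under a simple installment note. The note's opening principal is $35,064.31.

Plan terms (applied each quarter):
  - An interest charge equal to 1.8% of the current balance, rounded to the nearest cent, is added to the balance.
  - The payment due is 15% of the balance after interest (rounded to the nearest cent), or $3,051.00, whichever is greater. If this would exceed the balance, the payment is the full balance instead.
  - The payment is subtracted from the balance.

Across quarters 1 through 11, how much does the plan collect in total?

$38,549.32

Quarter 1: $35,064.31 +$631.16 interest = $35,695.47; pay $5,354.32 → $30,341.15
Quarter 2: $30,341.15 +$546.14 interest = $30,887.29; pay $4,633.09 → $26,254.20
Quarter 3: $26,254.20 +$472.58 interest = $26,726.78; pay $4,009.02 → $22,717.76
Quarter 4: $22,717.76 +$408.92 interest = $23,126.68; pay $3,469.00 → $19,657.68
Quarter 5: $19,657.68 +$353.84 interest = $20,011.52; pay $3,051.00 → $16,960.52
Quarter 6: $16,960.52 +$305.29 interest = $17,265.81; pay $3,051.00 → $14,214.81
Quarter 7: $14,214.81 +$255.87 interest = $14,470.68; pay $3,051.00 → $11,419.68
Quarter 8: $11,419.68 +$205.55 interest = $11,625.23; pay $3,051.00 → $8,574.23
Quarter 9: $8,574.23 +$154.34 interest = $8,728.57; pay $3,051.00 → $5,677.57
Quarter 10: $5,677.57 +$102.20 interest = $5,779.77; pay $3,051.00 → $2,728.77
Quarter 11: $2,728.77 +$49.12 interest = $2,777.89; pay $2,777.89 → $0.00
Total paid: $38,549.32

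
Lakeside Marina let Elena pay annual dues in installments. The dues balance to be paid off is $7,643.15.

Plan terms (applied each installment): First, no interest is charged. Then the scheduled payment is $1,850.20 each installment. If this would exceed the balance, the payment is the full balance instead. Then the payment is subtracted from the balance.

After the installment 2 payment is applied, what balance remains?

# | Opening | Payment | End bal
1 | $7,643.15 | $1,850.20 | $5,792.95
2 | $5,792.95 | $1,850.20 | $3,942.75

$3,942.75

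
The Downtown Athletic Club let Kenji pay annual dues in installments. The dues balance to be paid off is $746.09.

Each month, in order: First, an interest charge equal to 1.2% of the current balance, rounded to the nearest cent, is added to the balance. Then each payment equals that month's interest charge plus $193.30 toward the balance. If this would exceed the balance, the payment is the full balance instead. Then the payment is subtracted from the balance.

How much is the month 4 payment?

Month 1: opening $746.09; interest $8.95 → $755.04; payment $202.25; balance $552.79
Month 2: opening $552.79; interest $6.63 → $559.42; payment $199.93; balance $359.49
Month 3: opening $359.49; interest $4.31 → $363.80; payment $197.61; balance $166.19
Month 4: opening $166.19; interest $1.99 → $168.18; payment $168.18; balance $0.00

$168.18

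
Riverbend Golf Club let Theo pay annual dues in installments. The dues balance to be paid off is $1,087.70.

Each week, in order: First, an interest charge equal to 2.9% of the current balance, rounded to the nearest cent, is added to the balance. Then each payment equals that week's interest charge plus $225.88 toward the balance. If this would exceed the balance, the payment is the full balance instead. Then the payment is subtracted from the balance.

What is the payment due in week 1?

Week 1: $1,087.70 +$31.54 interest = $1,119.24; pay $257.42 → $861.82

$257.42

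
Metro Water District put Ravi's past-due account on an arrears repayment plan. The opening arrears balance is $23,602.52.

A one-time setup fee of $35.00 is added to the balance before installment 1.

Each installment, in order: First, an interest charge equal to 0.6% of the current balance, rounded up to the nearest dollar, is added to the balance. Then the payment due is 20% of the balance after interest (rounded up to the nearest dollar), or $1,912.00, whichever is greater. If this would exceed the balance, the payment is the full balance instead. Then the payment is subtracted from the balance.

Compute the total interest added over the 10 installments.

# | Opening | Interest | Payment | End bal
1 | $23,637.52 | $142.00 | $4,756.00 | $19,023.52
2 | $19,023.52 | $115.00 | $3,828.00 | $15,310.52
3 | $15,310.52 | $92.00 | $3,081.00 | $12,321.52
4 | $12,321.52 | $74.00 | $2,480.00 | $9,915.52
5 | $9,915.52 | $60.00 | $1,996.00 | $7,979.52
6 | $7,979.52 | $48.00 | $1,912.00 | $6,115.52
7 | $6,115.52 | $37.00 | $1,912.00 | $4,240.52
8 | $4,240.52 | $26.00 | $1,912.00 | $2,354.52
9 | $2,354.52 | $15.00 | $1,912.00 | $457.52
10 | $457.52 | $3.00 | $460.52 | $0.00
Total interest: $142.00 + $115.00 + $92.00 + $74.00 + $60.00 + $48.00 + $37.00 + $26.00 + $15.00 + $3.00 = $612.00

$612.00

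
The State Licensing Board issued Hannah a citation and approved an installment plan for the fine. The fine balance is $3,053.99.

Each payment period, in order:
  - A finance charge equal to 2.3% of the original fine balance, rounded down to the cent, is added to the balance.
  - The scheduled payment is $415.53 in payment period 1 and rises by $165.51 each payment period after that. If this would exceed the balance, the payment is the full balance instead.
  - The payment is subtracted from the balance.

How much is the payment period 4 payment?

$912.06

# | Opening | Interest | Payment | End bal
1 | $3,053.99 | $70.24 | $415.53 | $2,708.70
2 | $2,708.70 | $70.24 | $581.04 | $2,197.90
3 | $2,197.90 | $70.24 | $746.55 | $1,521.59
4 | $1,521.59 | $70.24 | $912.06 | $679.77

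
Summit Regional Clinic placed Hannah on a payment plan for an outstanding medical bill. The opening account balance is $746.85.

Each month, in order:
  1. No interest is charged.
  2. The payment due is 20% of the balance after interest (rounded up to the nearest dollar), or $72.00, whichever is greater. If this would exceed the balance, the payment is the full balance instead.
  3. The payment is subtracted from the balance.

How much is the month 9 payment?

Month 1: $746.85 − $150.00 → $596.85
Month 2: $596.85 − $120.00 → $476.85
Month 3: $476.85 − $96.00 → $380.85
Month 4: $380.85 − $77.00 → $303.85
Month 5: $303.85 − $72.00 → $231.85
Month 6: $231.85 − $72.00 → $159.85
Month 7: $159.85 − $72.00 → $87.85
Month 8: $87.85 − $72.00 → $15.85
Month 9: $15.85 − $15.85 → $0.00

$15.85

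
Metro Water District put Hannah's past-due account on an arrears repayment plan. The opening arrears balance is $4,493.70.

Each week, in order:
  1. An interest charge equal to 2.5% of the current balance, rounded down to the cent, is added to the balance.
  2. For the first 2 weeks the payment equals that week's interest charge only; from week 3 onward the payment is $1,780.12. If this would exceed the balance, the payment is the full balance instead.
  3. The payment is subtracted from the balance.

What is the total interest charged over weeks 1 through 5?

Week 1: $4,493.70 +$112.34 interest = $4,606.04; pay $112.34 → $4,493.70
Week 2: $4,493.70 +$112.34 interest = $4,606.04; pay $112.34 → $4,493.70
Week 3: $4,493.70 +$112.34 interest = $4,606.04; pay $1,780.12 → $2,825.92
Week 4: $2,825.92 +$70.64 interest = $2,896.56; pay $1,780.12 → $1,116.44
Week 5: $1,116.44 +$27.91 interest = $1,144.35; pay $1,144.35 → $0.00
Total interest: $112.34 + $112.34 + $112.34 + $70.64 + $27.91 = $435.57

$435.57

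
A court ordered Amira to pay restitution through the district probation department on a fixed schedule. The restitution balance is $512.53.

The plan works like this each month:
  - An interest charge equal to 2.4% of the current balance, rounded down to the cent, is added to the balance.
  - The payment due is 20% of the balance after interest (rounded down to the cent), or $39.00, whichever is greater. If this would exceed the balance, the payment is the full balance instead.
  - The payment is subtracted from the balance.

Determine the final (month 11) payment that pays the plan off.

$8.47

Month 1: opening $512.53; interest $12.30 → $524.83; payment $104.96; balance $419.87
Month 2: opening $419.87; interest $10.07 → $429.94; payment $85.98; balance $343.96
Month 3: opening $343.96; interest $8.25 → $352.21; payment $70.44; balance $281.77
Month 4: opening $281.77; interest $6.76 → $288.53; payment $57.70; balance $230.83
Month 5: opening $230.83; interest $5.53 → $236.36; payment $47.27; balance $189.09
Month 6: opening $189.09; interest $4.53 → $193.62; payment $39.00; balance $154.62
Month 7: opening $154.62; interest $3.71 → $158.33; payment $39.00; balance $119.33
Month 8: opening $119.33; interest $2.86 → $122.19; payment $39.00; balance $83.19
Month 9: opening $83.19; interest $1.99 → $85.18; payment $39.00; balance $46.18
Month 10: opening $46.18; interest $1.10 → $47.28; payment $39.00; balance $8.28
Month 11: opening $8.28; interest $0.19 → $8.47; payment $8.47; balance $0.00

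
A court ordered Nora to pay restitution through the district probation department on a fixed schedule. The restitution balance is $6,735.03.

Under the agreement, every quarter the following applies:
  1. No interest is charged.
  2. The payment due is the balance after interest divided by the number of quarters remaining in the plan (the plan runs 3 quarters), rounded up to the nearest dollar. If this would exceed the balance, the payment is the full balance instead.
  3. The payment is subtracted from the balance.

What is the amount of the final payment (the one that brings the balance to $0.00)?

$2,244.03

Quarter 1: $6,735.03 − $2,246.00 → $4,489.03
Quarter 2: $4,489.03 − $2,245.00 → $2,244.03
Quarter 3: $2,244.03 − $2,244.03 → $0.00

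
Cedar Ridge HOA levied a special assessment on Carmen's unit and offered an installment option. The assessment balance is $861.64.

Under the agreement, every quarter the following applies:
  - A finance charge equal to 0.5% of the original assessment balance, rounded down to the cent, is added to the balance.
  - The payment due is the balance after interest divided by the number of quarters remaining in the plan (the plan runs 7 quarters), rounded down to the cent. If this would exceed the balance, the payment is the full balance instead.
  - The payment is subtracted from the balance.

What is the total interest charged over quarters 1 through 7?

$30.10

Quarter 1: opening $861.64; interest $4.30 → $865.94; payment $123.70; balance $742.24
Quarter 2: opening $742.24; interest $4.30 → $746.54; payment $124.42; balance $622.12
Quarter 3: opening $622.12; interest $4.30 → $626.42; payment $125.28; balance $501.14
Quarter 4: opening $501.14; interest $4.30 → $505.44; payment $126.36; balance $379.08
Quarter 5: opening $379.08; interest $4.30 → $383.38; payment $127.79; balance $255.59
Quarter 6: opening $255.59; interest $4.30 → $259.89; payment $129.94; balance $129.95
Quarter 7: opening $129.95; interest $4.30 → $134.25; payment $134.25; balance $0.00
Total interest: $4.30 + $4.30 + $4.30 + $4.30 + $4.30 + $4.30 + $4.30 = $30.10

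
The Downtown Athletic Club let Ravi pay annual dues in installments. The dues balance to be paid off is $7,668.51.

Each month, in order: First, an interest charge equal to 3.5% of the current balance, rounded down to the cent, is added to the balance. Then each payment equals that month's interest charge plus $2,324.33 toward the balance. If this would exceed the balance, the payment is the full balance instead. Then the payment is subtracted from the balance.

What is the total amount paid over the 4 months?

Month 1: $7,668.51 +$268.39 interest = $7,936.90; pay $2,592.72 → $5,344.18
Month 2: $5,344.18 +$187.04 interest = $5,531.22; pay $2,511.37 → $3,019.85
Month 3: $3,019.85 +$105.69 interest = $3,125.54; pay $2,430.02 → $695.52
Month 4: $695.52 +$24.34 interest = $719.86; pay $719.86 → $0.00
Total paid: $8,253.97

$8,253.97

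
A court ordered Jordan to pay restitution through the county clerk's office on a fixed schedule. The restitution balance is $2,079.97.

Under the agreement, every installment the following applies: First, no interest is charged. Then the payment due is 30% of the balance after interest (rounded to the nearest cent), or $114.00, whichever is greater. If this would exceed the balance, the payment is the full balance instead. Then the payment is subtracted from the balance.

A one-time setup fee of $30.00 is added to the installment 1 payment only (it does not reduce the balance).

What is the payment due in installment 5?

$149.82

Installment 1: $2,079.97 − $623.99 (+ $30.00 fee) → $1,455.98
Installment 2: $1,455.98 − $436.79 → $1,019.19
Installment 3: $1,019.19 − $305.76 → $713.43
Installment 4: $713.43 − $214.03 → $499.40
Installment 5: $499.40 − $149.82 → $349.58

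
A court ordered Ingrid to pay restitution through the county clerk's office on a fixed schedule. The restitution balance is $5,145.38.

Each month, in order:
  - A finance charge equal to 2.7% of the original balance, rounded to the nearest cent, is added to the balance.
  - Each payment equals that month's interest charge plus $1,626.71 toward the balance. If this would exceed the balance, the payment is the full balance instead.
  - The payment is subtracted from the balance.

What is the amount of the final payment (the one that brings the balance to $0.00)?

$404.18

Month 1: $5,145.38 +$138.93 interest = $5,284.31; pay $1,765.64 → $3,518.67
Month 2: $3,518.67 +$138.93 interest = $3,657.60; pay $1,765.64 → $1,891.96
Month 3: $1,891.96 +$138.93 interest = $2,030.89; pay $1,765.64 → $265.25
Month 4: $265.25 +$138.93 interest = $404.18; pay $404.18 → $0.00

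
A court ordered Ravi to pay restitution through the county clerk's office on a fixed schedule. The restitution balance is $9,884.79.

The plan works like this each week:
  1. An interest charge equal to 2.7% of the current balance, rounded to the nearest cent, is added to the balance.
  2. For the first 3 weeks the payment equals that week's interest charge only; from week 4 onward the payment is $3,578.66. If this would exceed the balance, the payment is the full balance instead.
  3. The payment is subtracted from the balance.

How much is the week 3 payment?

Week 1: $9,884.79 +$266.89 interest = $10,151.68; pay $266.89 → $9,884.79
Week 2: $9,884.79 +$266.89 interest = $10,151.68; pay $266.89 → $9,884.79
Week 3: $9,884.79 +$266.89 interest = $10,151.68; pay $266.89 → $9,884.79

$266.89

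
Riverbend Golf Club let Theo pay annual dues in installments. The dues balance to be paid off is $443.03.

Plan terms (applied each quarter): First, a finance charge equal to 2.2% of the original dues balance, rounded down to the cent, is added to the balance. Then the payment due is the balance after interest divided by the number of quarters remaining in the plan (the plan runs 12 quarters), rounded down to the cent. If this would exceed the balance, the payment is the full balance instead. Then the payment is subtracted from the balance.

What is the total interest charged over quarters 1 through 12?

$116.88

Quarter 1: $443.03 +$9.74 interest = $452.77; pay $37.73 → $415.04
Quarter 2: $415.04 +$9.74 interest = $424.78; pay $38.61 → $386.17
Quarter 3: $386.17 +$9.74 interest = $395.91; pay $39.59 → $356.32
Quarter 4: $356.32 +$9.74 interest = $366.06; pay $40.67 → $325.39
Quarter 5: $325.39 +$9.74 interest = $335.13; pay $41.89 → $293.24
Quarter 6: $293.24 +$9.74 interest = $302.98; pay $43.28 → $259.70
Quarter 7: $259.70 +$9.74 interest = $269.44; pay $44.90 → $224.54
Quarter 8: $224.54 +$9.74 interest = $234.28; pay $46.85 → $187.43
Quarter 9: $187.43 +$9.74 interest = $197.17; pay $49.29 → $147.88
Quarter 10: $147.88 +$9.74 interest = $157.62; pay $52.54 → $105.08
Quarter 11: $105.08 +$9.74 interest = $114.82; pay $57.41 → $57.41
Quarter 12: $57.41 +$9.74 interest = $67.15; pay $67.15 → $0.00
Total interest: $9.74 + $9.74 + $9.74 + $9.74 + $9.74 + $9.74 + $9.74 + $9.74 + $9.74 + $9.74 + $9.74 + $9.74 = $116.88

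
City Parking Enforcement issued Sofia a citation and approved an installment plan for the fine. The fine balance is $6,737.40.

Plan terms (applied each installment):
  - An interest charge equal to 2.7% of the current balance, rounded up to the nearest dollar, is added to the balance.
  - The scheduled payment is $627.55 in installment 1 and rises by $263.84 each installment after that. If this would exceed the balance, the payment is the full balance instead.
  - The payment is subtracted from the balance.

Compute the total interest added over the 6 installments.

$762.00

Installment 1: opening $6,737.40; interest $182.00 → $6,919.40; payment $627.55; balance $6,291.85
Installment 2: opening $6,291.85; interest $170.00 → $6,461.85; payment $891.39; balance $5,570.46
Installment 3: opening $5,570.46; interest $151.00 → $5,721.46; payment $1,155.23; balance $4,566.23
Installment 4: opening $4,566.23; interest $124.00 → $4,690.23; payment $1,419.07; balance $3,271.16
Installment 5: opening $3,271.16; interest $89.00 → $3,360.16; payment $1,682.91; balance $1,677.25
Installment 6: opening $1,677.25; interest $46.00 → $1,723.25; payment $1,723.25; balance $0.00
Total interest: $182.00 + $170.00 + $151.00 + $124.00 + $89.00 + $46.00 = $762.00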